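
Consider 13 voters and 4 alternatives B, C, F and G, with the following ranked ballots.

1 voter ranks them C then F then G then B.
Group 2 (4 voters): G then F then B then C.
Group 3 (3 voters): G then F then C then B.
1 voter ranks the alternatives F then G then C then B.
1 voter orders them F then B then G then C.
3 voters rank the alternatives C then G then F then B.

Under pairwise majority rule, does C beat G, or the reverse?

Ballots ranking C above G: 1 + 3 = 4.
Ballots ranking G above C: 13 − 4 = 9.
G wins the head-to-head 9–4.

G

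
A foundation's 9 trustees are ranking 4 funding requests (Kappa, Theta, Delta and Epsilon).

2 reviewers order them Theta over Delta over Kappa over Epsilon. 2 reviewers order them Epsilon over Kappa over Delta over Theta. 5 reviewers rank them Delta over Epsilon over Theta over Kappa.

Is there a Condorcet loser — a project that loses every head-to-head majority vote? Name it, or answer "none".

Head-to-head results (9 reviewers):
Kappa vs Theta: Theta wins 7–2.
Kappa vs Delta: Delta, 7–2.
Kappa vs Epsilon: Epsilon, 7–2.
Theta vs Delta: 2 to 7, Delta.
Theta vs Epsilon: 2 for Theta, 7 for Epsilon — Epsilon by 7–2.
Delta vs Epsilon: 7 to 2, Delta.
Kappa loses to every other project — it is the Condorcet loser.

Kappa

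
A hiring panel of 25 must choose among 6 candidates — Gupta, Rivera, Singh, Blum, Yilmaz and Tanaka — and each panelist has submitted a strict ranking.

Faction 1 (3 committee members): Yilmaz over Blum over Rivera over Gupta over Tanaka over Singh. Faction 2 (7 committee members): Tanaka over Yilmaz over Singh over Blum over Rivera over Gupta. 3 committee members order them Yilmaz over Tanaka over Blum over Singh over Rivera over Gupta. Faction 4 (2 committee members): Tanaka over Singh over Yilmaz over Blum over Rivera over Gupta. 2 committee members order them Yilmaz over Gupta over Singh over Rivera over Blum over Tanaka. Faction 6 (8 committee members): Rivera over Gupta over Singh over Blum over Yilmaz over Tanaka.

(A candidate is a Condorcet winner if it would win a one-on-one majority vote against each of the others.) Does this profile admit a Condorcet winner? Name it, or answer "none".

Pairwise majorities:
Gupta vs Rivera: Rivera wins 23–2.
Gupta vs Singh: Gupta, 13–12.
Gupta vs Blum: Gupta is ranked higher on 2+8 = 10 ballots, Blum on 15. Blum wins 15–10.
Gupta vs Yilmaz: 8 for Gupta, 17 for Yilmaz — Yilmaz by 17–8.
Gupta vs Tanaka: Gupta, 13–12.
Rivera vs Singh: Singh wins 14–11.
Rivera vs Blum: Rivera is ranked higher on 2+8 = 10 ballots, Blum on 15. Blum wins 15–10.
Rivera vs Yilmaz: 8 for Rivera, 17 for Yilmaz — Yilmaz by 17–8.
Rivera vs Tanaka: Rivera wins 13–12.
Singh vs Blum: Singh wins 19–6.
Singh–Yilmaz: Yilmaz 15–10.
Singh vs Tanaka: Tanaka wins 15–10.
Blum vs Yilmaz: Blum is ranked higher on 8 ballots, Yilmaz on 17. Yilmaz wins 17–8.
Blum vs Tanaka: Blum, 13–12.
Yilmaz vs Tanaka: Yilmaz preferred on 3+3+2+8 = 16 ballots; Yilmaz wins 16–9.
Yilmaz beats each of Gupta, Rivera, Singh, Blum, Tanaka — Yilmaz is the Condorcet winner.

Yilmaz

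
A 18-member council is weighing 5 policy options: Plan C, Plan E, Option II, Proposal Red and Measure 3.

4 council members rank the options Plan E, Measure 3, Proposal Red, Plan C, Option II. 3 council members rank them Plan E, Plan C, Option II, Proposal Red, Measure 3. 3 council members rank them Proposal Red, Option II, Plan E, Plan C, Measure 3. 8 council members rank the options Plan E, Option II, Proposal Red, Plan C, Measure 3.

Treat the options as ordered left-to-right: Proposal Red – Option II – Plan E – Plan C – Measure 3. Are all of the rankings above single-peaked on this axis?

Axis positions: Proposal Red=1, Option II=2, Plan E=3, Plan C=4, Measure 3=5.
Type 1: ranking walks positions 3-5-1-4-2; Measure 3 is ranked above Plan C even though Plan C lies between Measure 3 and the peak Plan E on the axis — preferences dip and rise again. Not single-peaked.
Type 2 (peak Plan E at position 3): ranking walks positions 3-4-2-1-5, expanding outward from the peak — single-peaked.
Type 3 (peak Proposal Red at position 1): ranking walks positions 1-2-3-4-5, expanding outward from the peak — single-peaked.
Type 4 (peak Plan E at position 3): ranking walks positions 3-2-1-4-5, expanding outward from the peak — single-peaked.
Type 1 violates single-peakedness, so the profile is not single-peaked on this axis.

no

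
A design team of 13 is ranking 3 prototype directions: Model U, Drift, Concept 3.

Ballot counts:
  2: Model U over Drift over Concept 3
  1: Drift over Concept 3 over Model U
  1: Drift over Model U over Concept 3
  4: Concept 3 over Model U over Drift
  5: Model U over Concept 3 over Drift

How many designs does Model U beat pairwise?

2

Model U against each rival (13 engineers):
Model U vs Drift: 11 to 2, Model U.
Model U vs Concept 3: Model U preferred on 2+1+5 = 8 ballots; Model U wins 8–5.
Model U beats Drift, Concept 3 — 2 pairwise wins.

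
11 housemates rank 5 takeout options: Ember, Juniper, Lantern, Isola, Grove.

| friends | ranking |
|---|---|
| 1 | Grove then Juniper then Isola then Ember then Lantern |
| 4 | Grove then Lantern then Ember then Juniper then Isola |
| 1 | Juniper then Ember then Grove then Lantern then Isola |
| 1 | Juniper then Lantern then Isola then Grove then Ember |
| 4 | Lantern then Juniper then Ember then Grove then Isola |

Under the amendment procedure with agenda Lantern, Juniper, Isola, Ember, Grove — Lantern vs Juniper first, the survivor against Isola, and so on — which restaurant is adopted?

Round 1: Lantern vs Juniper — 8–3, Lantern advances.
Round 2: Lantern vs Isola — 10–1, Lantern advances.
Round 3: Lantern vs Ember — 9–2, Lantern advances.
Round 4: Lantern vs Grove — 5–6, Grove advances.
The agenda winner is Grove.

Grove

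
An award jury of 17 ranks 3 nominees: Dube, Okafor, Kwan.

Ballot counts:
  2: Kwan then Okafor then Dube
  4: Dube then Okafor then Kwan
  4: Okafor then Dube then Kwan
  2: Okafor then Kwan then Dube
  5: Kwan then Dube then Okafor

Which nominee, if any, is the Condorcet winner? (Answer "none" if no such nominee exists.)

none

Pairwise majorities:
Dube vs Okafor: Dube is ranked higher on 4+5 = 9 ballots, Okafor on 8. Dube wins 9–8.
Dube vs Kwan: Kwan wins 9–8.
Okafor vs Kwan: Okafor, 10–7.
Each nominee drops at least one matchup (Dube loses to Kwan; Okafor loses to Dube; Kwan loses to Okafor); the cycle Dube → Okafor → Kwan → Dube rules out a Condorcet winner.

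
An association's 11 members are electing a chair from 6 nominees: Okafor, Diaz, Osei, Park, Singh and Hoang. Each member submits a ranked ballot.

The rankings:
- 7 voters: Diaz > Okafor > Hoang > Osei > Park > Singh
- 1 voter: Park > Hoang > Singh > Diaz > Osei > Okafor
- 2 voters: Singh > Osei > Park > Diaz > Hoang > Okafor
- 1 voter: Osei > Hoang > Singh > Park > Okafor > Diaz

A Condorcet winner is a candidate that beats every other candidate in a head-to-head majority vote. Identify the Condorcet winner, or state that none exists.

Head-to-head results (11 voters):
Okafor vs Diaz: 1 to 10, Diaz.
Okafor vs Osei: Okafor is ranked higher on 7 ballots, Osei on 4. Okafor wins 7–4.
Okafor vs Park: 7 for Okafor, 4 for Park — Okafor by 7–4.
Okafor vs Singh: Okafor, 7–4.
Okafor vs Hoang: 7 for Okafor, 4 for Hoang — Okafor by 7–4.
Diaz vs Osei: Diaz preferred on 7+1 = 8 ballots; Diaz wins 8–3.
Diaz vs Park: Diaz wins 7–4.
Diaz vs Singh: 7 for Diaz, 4 for Singh — Diaz by 7–4.
Diaz vs Hoang: Diaz, 9–2.
Osei vs Park: Osei is ranked higher on 7+2+1 = 10 ballots, Park on 1. Osei wins 10–1.
Osei vs Singh: 7+1 = 8 for Osei, 3 for Singh — Osei by 8–3.
Osei vs Hoang: 2+1 = 3 for Osei, 8 for Hoang — Hoang by 8–3.
Park vs Singh: Park is ranked higher on 7+1 = 8 ballots, Singh on 3. Park wins 8–3.
Park vs Hoang: Park is ranked higher on 1+2 = 3 ballots, Hoang on 8. Hoang wins 8–3.
Singh vs Hoang: Singh preferred on 2 ballots; Hoang wins 9–2.
Diaz wins every pairwise contest, so Diaz is the Condorcet winner.

Diaz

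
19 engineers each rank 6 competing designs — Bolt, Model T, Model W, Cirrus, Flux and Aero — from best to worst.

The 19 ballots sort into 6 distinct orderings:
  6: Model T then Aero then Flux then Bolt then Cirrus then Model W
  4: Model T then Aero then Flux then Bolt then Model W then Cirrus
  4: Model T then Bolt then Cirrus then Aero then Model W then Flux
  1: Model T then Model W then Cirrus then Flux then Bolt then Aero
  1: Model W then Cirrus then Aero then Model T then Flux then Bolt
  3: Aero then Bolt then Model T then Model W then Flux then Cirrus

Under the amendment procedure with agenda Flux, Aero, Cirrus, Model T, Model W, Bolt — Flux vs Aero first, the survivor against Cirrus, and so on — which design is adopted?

Model T

Round 1: Flux vs Aero — 1–18, Aero advances.
Round 2: Aero vs Cirrus — 13–6, Aero advances.
Round 3: Aero vs Model T — 4–15, Model T advances.
Round 4: Model T vs Model W — 18–1, Model T advances.
Round 5: Model T vs Bolt — 16–3, Model T advances.
The agenda winner is Model T.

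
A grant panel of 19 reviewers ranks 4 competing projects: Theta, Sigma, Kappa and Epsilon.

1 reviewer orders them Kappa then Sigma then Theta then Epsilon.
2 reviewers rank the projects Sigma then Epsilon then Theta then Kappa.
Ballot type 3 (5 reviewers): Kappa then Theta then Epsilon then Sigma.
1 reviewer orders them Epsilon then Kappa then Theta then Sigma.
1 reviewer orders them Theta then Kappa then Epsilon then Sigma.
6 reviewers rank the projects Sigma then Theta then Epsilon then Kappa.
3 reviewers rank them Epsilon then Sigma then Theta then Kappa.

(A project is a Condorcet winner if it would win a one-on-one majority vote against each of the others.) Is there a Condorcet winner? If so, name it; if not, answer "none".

Head-to-head results (19 reviewers):
Theta vs Sigma: Sigma wins 12–7.
Theta vs Kappa: Theta, 12–7.
Theta vs Epsilon: Theta, 13–6.
Sigma vs Kappa: Sigma wins 11–8.
Sigma vs Epsilon: Epsilon, 10–9.
Kappa vs Epsilon: Epsilon wins 12–7.
Every project loses at least once (Theta loses to Sigma; Sigma loses to Epsilon; Kappa loses to Theta; Epsilon loses to Theta). The majority relation contains the cycle Theta > Epsilon > Sigma > Theta, so there is no Condorcet winner.

none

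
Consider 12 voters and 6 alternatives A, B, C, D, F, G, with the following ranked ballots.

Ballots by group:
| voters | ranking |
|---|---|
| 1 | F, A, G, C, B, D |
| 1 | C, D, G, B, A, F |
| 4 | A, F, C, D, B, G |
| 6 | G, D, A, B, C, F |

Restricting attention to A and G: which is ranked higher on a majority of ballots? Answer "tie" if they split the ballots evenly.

G

Ballots ranking A above G: 1 + 4 = 5.
Ballots ranking G above A: 12 − 5 = 7.
G wins the head-to-head 7–5.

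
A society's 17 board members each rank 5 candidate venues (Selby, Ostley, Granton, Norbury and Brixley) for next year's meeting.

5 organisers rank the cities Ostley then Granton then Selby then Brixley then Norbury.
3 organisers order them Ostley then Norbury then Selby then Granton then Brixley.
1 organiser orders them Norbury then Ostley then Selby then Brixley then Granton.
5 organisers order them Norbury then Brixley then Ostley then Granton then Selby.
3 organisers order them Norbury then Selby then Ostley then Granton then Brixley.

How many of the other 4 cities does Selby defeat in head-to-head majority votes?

Selby against each rival (17 organisers):
Selby vs Ostley: Ostley wins 14–3.
Selby vs Granton: 3+1+3 = 7 for Selby, 10 for Granton — Granton by 10–7.
Selby–Norbury: Norbury 12–5.
Selby–Brixley: Selby 12–5.
Selby beats Brixley; loses to Ostley, Granton, Norbury — 1 pairwise win.

1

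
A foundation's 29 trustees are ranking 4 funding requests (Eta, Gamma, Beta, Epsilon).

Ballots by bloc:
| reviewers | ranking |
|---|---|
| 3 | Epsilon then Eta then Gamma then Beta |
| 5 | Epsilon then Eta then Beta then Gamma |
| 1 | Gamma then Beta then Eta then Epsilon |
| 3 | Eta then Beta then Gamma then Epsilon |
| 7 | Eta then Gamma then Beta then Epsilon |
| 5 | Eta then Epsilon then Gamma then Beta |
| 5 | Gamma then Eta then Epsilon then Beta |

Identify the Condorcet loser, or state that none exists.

Beta

Pairwise majorities:
Eta vs Gamma: Eta, 23–6.
Eta vs Beta: Eta, 28–1.
Eta vs Epsilon: Eta wins 21–8.
Gamma vs Beta: Gamma, 21–8.
Gamma vs Epsilon: Gamma is ranked higher on 1+3+7+5 = 16 ballots, Epsilon on 13. Gamma wins 16–13.
Beta vs Epsilon: Epsilon wins 18–11.
Only Beta has no wins; Beta is the Condorcet loser.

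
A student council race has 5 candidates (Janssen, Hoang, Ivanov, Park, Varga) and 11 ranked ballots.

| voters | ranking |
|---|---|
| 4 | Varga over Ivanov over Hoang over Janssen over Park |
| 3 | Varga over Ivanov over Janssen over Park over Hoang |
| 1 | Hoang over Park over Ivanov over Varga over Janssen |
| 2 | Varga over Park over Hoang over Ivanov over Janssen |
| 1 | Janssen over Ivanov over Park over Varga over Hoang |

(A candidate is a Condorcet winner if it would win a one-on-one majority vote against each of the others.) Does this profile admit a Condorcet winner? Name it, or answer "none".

Varga

Check each pair by majority over 11 ballots:
Janssen vs Hoang: Hoang wins 7–4.
Janssen–Ivanov: Ivanov 10–1.
Janssen–Park: Janssen 8–3.
Janssen–Varga: Varga 10–1.
Hoang vs Ivanov: Ivanov, 8–3.
Hoang–Park: Park 6–5.
Hoang–Varga: Varga 10–1.
Ivanov–Park: Ivanov 8–3.
Ivanov–Varga: Varga 9–2.
Park vs Varga: Varga wins 9–2.
Varga wins every pairwise contest, so Varga is the Condorcet winner.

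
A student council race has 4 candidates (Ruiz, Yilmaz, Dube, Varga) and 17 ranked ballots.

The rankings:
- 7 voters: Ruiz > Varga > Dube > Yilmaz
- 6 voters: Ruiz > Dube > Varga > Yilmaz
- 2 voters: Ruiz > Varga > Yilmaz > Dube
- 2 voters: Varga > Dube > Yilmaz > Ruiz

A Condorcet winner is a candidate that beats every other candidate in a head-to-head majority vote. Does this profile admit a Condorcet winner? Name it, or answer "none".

Ruiz

Pairwise majorities:
Ruiz vs Yilmaz: Ruiz wins 15–2.
Ruiz–Dube: Ruiz 15–2.
Ruiz vs Varga: Ruiz, 15–2.
Yilmaz vs Dube: Dube, 15–2.
Yilmaz vs Varga: Varga wins 17–0.
Dube–Varga: Varga 11–6.
Ruiz defeats every rival head-to-head and is the Condorcet winner.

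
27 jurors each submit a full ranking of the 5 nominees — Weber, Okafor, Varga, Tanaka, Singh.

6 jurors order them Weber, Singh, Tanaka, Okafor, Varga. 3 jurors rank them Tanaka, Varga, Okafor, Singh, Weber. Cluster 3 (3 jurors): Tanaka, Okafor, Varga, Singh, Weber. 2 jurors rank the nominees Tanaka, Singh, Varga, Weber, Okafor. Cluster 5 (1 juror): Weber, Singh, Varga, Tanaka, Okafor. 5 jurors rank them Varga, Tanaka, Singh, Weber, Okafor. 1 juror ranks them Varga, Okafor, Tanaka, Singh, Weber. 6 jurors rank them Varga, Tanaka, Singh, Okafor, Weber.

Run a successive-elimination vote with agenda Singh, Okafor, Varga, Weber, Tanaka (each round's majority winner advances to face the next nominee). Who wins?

Tanaka

Round 1: Singh vs Okafor — 20–7, Singh advances.
Round 2: Singh vs Varga — 9–18, Varga advances.
Round 3: Varga vs Weber — 20–7, Varga advances.
Round 4: Varga vs Tanaka — 13–14, Tanaka advances.
The agenda winner is Tanaka.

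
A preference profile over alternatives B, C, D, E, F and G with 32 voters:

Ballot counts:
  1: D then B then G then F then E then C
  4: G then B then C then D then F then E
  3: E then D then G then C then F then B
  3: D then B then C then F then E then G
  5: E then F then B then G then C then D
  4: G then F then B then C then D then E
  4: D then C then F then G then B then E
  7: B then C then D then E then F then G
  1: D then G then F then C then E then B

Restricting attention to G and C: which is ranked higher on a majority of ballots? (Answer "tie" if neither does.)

Ballots ranking G above C: 1 + 4 + 3 + 5 + 4 + 1 = 18.
Ballots ranking C above G: 32 − 18 = 14.
G wins the head-to-head 18–14.

G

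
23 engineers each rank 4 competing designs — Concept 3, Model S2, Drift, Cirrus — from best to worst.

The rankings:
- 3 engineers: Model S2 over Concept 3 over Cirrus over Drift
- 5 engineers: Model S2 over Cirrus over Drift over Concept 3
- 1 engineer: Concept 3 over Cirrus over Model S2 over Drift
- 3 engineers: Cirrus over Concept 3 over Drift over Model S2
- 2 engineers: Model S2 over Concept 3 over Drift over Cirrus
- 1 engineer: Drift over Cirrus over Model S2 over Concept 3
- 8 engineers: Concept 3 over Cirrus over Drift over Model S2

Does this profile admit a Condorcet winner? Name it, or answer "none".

Head-to-head results (23 engineers):
Concept 3 vs Model S2: Concept 3 wins 12–11.
Concept 3 vs Drift: Concept 3, 17–6.
Concept 3 vs Cirrus: 3+1+2+8 = 14 for Concept 3, 9 for Cirrus — Concept 3 by 14–9.
Model S2 vs Drift: 3+5+1+2 = 11 for Model S2, 12 for Drift — Drift by 12–11.
Model S2 vs Cirrus: Cirrus, 13–10.
Drift vs Cirrus: Cirrus wins 20–3.
Concept 3 defeats every rival head-to-head and is the Condorcet winner.

Concept 3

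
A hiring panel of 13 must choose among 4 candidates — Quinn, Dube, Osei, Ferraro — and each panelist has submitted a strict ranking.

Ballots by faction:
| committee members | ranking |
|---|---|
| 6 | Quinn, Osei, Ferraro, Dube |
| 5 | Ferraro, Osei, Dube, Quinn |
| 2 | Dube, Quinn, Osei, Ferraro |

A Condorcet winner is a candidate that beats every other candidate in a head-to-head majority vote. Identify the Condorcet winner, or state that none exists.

Head-to-head results (13 committee members):
Quinn vs Dube: Quinn preferred on 6 ballots; Dube wins 7–6.
Quinn vs Osei: Quinn preferred on 6+2 = 8 ballots; Quinn wins 8–5.
Quinn vs Ferraro: Quinn preferred on 6+2 = 8 ballots; Quinn wins 8–5.
Dube vs Osei: Dube preferred on 2 ballots; Osei wins 11–2.
Dube vs Ferraro: 2 to 11, Ferraro.
Osei vs Ferraro: 6+2 = 8 for Osei, 5 for Ferraro — Osei by 8–5.
Each candidate drops at least one matchup (Quinn loses to Dube; Dube loses to Osei; Osei loses to Quinn; Ferraro loses to Quinn); the cycle Quinn → Osei → Dube → Quinn rules out a Condorcet winner.

none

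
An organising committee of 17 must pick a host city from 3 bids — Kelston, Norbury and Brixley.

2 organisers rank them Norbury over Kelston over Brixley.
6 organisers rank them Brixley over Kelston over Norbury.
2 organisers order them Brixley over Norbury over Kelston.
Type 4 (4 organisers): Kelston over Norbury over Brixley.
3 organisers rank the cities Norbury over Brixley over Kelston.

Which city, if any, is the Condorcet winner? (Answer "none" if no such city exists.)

Pairwise majorities:
Kelston vs Norbury: Kelston, 10–7.
Kelston vs Brixley: Brixley, 11–6.
Norbury–Brixley: Norbury 9–8.
Every city loses at least once (Kelston loses to Brixley; Norbury loses to Kelston; Brixley loses to Norbury). The majority relation contains the cycle Kelston beats Norbury beats Brixley beats Kelston, so there is no Condorcet winner.

none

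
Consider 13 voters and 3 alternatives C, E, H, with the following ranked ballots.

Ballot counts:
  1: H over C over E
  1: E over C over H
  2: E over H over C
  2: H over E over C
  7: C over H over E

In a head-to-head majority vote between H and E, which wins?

Ballots ranking H above E: 1 + 2 + 7 = 10.
Ballots ranking E above H: 13 − 10 = 3.
H wins the head-to-head 10–3.

H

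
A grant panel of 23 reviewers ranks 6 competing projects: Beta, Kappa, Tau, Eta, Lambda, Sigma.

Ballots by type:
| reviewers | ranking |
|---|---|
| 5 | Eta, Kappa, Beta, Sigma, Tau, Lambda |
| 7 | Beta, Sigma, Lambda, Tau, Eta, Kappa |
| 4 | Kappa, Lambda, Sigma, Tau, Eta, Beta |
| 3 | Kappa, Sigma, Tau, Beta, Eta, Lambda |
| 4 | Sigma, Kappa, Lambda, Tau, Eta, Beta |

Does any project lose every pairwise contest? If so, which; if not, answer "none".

Head-to-head results (23 reviewers):
Beta vs Kappa: Kappa, 16–7.
Beta vs Tau: Beta wins 12–11.
Beta vs Eta: 10 to 13, Eta.
Beta vs Lambda: Beta preferred on 5+7+3 = 15 ballots; Beta wins 15–8.
Beta vs Sigma: 12 to 11, Beta.
Kappa vs Tau: Kappa wins 16–7.
Kappa vs Eta: Eta wins 12–11.
Kappa vs Lambda: Kappa wins 16–7.
Kappa vs Sigma: Kappa preferred on 5+4+3 = 12 ballots; Kappa wins 12–11.
Tau–Eta: Tau 18–5.
Tau–Lambda: Lambda 15–8.
Tau vs Sigma: Sigma wins 23–0.
Eta vs Lambda: Lambda wins 15–8.
Eta vs Sigma: Eta is ranked higher on 5 ballots, Sigma on 18. Sigma wins 18–5.
Lambda vs Sigma: Sigma, 19–4.
Each project has at least one pairwise win (Beta beats Tau; Kappa beats Beta; Tau beats Eta; Eta beats Beta; Lambda beats Tau; Sigma beats Tau) — no Condorcet loser.

none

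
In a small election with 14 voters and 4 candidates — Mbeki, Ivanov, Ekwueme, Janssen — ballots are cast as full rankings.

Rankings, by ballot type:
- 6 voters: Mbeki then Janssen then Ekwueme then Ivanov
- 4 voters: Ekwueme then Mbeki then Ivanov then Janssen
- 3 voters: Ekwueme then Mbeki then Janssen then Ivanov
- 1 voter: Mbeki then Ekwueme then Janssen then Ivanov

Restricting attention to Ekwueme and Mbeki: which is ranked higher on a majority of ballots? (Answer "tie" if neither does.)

Ballots ranking Ekwueme above Mbeki: 4 + 3 = 7.
Ballots ranking Mbeki above Ekwueme: 14 − 7 = 7.
7–7: the pair ties.

tie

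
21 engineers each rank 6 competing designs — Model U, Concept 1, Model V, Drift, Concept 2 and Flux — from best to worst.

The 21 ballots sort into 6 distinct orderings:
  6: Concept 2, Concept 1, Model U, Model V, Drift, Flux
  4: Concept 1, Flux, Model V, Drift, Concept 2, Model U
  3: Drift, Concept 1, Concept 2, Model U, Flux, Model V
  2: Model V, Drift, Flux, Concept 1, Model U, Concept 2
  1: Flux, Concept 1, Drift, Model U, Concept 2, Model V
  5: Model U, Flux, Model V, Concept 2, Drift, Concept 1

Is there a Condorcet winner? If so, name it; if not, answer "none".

Head-to-head results (21 engineers):
Model U–Concept 1: Concept 1 16–5.
Model U–Model V: Model U 15–6.
Model U vs Drift: Model U, 11–10.
Model U–Concept 2: Concept 2 13–8.
Model U vs Flux: Model U wins 14–7.
Concept 1 vs Model V: Concept 1 wins 14–7.
Concept 1–Drift: Concept 1 11–10.
Concept 1 vs Concept 2: Concept 2, 11–10.
Concept 1 vs Flux: Concept 1, 13–8.
Model V vs Drift: Model V, 17–4.
Model V vs Concept 2: Model V, 11–10.
Model V vs Flux: Flux wins 13–8.
Drift–Concept 2: Concept 2 11–10.
Drift vs Flux: Drift, 11–10.
Concept 2 vs Flux: Flux, 12–9.
No design is unbeaten: Model U loses to Concept 1; Concept 1 loses to Concept 2; Model V loses to Model U; Drift loses to Model U; Concept 2 loses to Model V; Flux loses to Model U. In particular Model U > Model V > Concept 2 > Model U is a majority cycle — no Condorcet winner exists.

none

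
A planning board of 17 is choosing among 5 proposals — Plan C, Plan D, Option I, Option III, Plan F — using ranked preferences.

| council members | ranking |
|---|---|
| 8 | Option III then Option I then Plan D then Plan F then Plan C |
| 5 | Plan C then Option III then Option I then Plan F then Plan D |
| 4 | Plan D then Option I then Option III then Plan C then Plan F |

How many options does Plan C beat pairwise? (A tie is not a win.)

Plan C against each rival (17 council members):
Plan C vs Plan D: Plan C preferred on 5 ballots; Plan D wins 12–5.
Plan C vs Option I: Option I wins 12–5.
Plan C vs Option III: Option III, 12–5.
Plan C vs Plan F: Plan C is ranked higher on 5+4 = 9 ballots, Plan F on 8. Plan C wins 9–8.
Plan C beats Plan F; loses to Plan D, Option I, Option III — 1 pairwise win.

1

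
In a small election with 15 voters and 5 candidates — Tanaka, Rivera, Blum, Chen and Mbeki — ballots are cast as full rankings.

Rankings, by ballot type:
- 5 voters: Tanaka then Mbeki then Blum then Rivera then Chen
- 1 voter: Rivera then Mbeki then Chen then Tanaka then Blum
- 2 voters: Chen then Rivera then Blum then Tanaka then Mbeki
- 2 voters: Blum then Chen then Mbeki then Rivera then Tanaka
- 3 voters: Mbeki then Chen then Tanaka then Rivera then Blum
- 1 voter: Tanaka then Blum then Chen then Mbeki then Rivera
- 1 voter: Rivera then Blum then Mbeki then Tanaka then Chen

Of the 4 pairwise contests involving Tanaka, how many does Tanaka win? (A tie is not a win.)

3

Tanaka against each rival (15 voters):
Tanaka vs Rivera: 9 to 6, Tanaka.
Tanaka vs Blum: 5+1+3+1 = 10 for Tanaka, 5 for Blum — Tanaka by 10–5.
Tanaka vs Chen: 5+1+1 = 7 for Tanaka, 8 for Chen — Chen by 8–7.
Tanaka vs Mbeki: Tanaka is ranked higher on 5+2+1 = 8 ballots, Mbeki on 7. Tanaka wins 8–7.
Tanaka beats Rivera, Blum, Mbeki; loses to Chen — 3 pairwise wins.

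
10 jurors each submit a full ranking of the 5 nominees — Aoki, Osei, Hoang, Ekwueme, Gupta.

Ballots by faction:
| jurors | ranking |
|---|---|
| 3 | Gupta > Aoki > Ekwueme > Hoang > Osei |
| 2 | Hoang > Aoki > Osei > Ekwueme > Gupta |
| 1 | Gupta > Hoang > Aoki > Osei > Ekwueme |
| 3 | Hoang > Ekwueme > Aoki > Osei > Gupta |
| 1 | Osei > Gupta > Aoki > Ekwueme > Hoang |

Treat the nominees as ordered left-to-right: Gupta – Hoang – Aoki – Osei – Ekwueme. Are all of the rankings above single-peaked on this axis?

no

Axis positions: Gupta=1, Hoang=2, Aoki=3, Osei=4, Ekwueme=5.
Faction 1: ranking walks positions 1-3-5-2-4; Aoki is ranked above Hoang even though Hoang lies between Aoki and the peak Gupta on the axis — preferences dip and rise again. Not single-peaked.
Faction 2 (peak Hoang at position 2): ranking walks positions 2-3-4-5-1, expanding outward from the peak — single-peaked.
Faction 3 (peak Gupta at position 1): ranking walks positions 1-2-3-4-5, expanding outward from the peak — single-peaked.
Faction 4: ranking walks positions 2-5-3-4-1; Ekwueme is ranked above Aoki even though Aoki lies between Ekwueme and the peak Hoang on the axis — preferences dip and rise again. Not single-peaked.
Faction 5: ranking walks positions 4-1-3-5-2; Gupta is ranked above Aoki even though Aoki lies between Gupta and the peak Osei on the axis — preferences dip and rise again. Not single-peaked.
Faction 1 violates single-peakedness, so the profile is not single-peaked on this axis.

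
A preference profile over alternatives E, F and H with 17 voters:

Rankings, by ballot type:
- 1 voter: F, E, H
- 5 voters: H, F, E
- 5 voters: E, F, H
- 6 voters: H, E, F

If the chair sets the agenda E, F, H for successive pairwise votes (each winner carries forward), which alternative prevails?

Round 1: E vs F — 11–6, E advances.
Round 2: E vs H — 6–11, H advances.
H survives the agenda.

H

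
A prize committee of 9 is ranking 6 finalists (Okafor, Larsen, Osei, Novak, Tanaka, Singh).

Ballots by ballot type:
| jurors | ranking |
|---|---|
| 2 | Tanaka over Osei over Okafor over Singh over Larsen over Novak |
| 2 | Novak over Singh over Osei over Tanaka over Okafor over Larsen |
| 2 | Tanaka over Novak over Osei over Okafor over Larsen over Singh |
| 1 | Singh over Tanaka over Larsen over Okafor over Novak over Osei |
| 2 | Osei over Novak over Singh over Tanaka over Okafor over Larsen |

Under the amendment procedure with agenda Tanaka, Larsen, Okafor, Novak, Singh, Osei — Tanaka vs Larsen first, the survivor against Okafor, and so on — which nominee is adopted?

Osei

Round 1: Tanaka vs Larsen — 9–0, Tanaka advances.
Round 2: Tanaka vs Okafor — 9–0, Tanaka advances.
Round 3: Tanaka vs Novak — 5–4, Tanaka advances.
Round 4: Tanaka vs Singh — 4–5, Singh advances.
Round 5: Singh vs Osei — 3–6, Osei advances.
The agenda winner is Osei.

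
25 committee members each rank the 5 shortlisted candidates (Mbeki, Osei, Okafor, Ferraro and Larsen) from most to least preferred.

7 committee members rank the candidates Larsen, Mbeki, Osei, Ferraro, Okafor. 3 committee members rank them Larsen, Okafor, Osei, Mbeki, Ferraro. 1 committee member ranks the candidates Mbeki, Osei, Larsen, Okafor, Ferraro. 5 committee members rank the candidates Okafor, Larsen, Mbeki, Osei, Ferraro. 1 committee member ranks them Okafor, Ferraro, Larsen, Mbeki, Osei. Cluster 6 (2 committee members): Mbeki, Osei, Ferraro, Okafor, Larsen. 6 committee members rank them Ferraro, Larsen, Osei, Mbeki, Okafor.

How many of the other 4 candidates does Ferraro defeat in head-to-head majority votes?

1

Ferraro against each rival (25 committee members):
Ferraro vs Mbeki: 7 to 18, Mbeki.
Ferraro vs Osei: Ferraro is ranked higher on 1+6 = 7 ballots, Osei on 18. Osei wins 18–7.
Ferraro vs Okafor: Ferraro is ranked higher on 7+2+6 = 15 ballots, Okafor on 10. Ferraro wins 15–10.
Ferraro vs Larsen: Ferraro is ranked higher on 1+2+6 = 9 ballots, Larsen on 16. Larsen wins 16–9.
Ferraro beats Okafor; loses to Mbeki, Osei, Larsen — 1 pairwise win.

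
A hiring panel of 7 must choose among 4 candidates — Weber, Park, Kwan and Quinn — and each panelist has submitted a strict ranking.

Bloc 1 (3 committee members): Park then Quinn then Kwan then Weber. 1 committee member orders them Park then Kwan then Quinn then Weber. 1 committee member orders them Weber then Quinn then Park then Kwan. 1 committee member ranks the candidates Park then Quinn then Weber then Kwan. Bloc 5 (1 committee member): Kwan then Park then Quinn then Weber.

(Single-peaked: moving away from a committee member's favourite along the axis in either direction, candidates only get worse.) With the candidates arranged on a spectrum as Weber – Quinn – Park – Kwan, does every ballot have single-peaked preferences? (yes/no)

yes

Axis positions: Weber=1, Quinn=2, Park=3, Kwan=4.
Bloc 1 (peak Park at position 3): ranking walks positions 3-2-4-1, expanding outward from the peak — single-peaked.
Bloc 2 (peak Park at position 3): ranking walks positions 3-4-2-1, expanding outward from the peak — single-peaked.
Bloc 3 (peak Weber at position 1): ranking walks positions 1-2-3-4, expanding outward from the peak — single-peaked.
Bloc 4 (peak Park at position 3): ranking walks positions 3-2-1-4, expanding outward from the peak — single-peaked.
Bloc 5 (peak Kwan at position 4): ranking walks positions 4-3-2-1, expanding outward from the peak — single-peaked.
Every ranking is single-peaked on this axis.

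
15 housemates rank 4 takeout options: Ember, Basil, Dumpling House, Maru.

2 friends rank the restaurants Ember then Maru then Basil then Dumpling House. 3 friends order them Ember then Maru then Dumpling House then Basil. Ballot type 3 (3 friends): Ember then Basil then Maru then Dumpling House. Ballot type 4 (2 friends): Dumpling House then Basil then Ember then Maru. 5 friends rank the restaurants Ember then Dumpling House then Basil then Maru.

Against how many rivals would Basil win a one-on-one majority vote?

Basil against each rival (15 friends):
Basil vs Ember: 2 to 13, Ember.
Basil vs Dumpling House: Basil is ranked higher on 2+3 = 5 ballots, Dumpling House on 10. Dumpling House wins 10–5.
Basil–Maru: Basil 10–5.
Basil beats Maru; loses to Ember, Dumpling House — 1 pairwise win.

1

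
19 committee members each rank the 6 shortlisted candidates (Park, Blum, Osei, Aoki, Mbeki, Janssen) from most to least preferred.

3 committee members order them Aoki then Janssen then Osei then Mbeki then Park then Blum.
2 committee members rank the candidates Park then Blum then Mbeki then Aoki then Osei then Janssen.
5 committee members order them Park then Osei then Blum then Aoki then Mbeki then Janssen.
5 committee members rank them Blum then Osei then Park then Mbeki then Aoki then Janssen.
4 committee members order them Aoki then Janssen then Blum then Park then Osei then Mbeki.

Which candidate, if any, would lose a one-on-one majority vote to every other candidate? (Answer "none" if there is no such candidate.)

Janssen

Head-to-head results (19 committee members):
Park vs Blum: 10 to 9, Park.
Park vs Osei: 2+5+4 = 11 for Park, 8 for Osei — Park by 11–8.
Park vs Aoki: Park wins 12–7.
Park vs Mbeki: 16 to 3, Park.
Park vs Janssen: Park is ranked higher on 2+5+5 = 12 ballots, Janssen on 7. Park wins 12–7.
Blum vs Osei: 2+5+4 = 11 for Blum, 8 for Osei — Blum by 11–8.
Blum vs Aoki: Blum wins 12–7.
Blum vs Mbeki: 2+5+5+4 = 16 for Blum, 3 for Mbeki — Blum by 16–3.
Blum–Janssen: Blum 12–7.
Osei vs Aoki: Osei is ranked higher on 5+5 = 10 ballots, Aoki on 9. Osei wins 10–9.
Osei vs Mbeki: Osei wins 17–2.
Osei vs Janssen: Osei, 12–7.
Aoki vs Mbeki: Aoki, 12–7.
Aoki vs Janssen: Aoki, 19–0.
Mbeki vs Janssen: Mbeki wins 12–7.
Only Janssen has no wins; Janssen is the Condorcet loser.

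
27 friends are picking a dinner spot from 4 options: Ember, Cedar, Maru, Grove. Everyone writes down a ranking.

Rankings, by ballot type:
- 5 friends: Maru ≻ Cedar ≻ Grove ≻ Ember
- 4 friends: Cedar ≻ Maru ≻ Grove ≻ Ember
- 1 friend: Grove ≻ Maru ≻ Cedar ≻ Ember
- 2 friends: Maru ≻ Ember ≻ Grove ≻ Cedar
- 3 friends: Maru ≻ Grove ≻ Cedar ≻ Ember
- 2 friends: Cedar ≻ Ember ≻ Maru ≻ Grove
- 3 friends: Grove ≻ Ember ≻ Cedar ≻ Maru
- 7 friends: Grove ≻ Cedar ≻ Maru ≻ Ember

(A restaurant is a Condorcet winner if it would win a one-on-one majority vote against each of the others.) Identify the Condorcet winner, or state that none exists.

Pairwise majorities:
Ember vs Cedar: Cedar, 22–5.
Ember vs Maru: Maru, 22–5.
Ember–Grove: Grove 23–4.
Cedar vs Maru: Cedar, 16–11.
Cedar vs Grove: Grove, 16–11.
Maru vs Grove: Maru, 16–11.
Every restaurant loses at least once (Ember loses to Cedar; Cedar loses to Grove; Maru loses to Cedar; Grove loses to Maru). The majority relation contains the cycle Cedar > Maru > Grove > Cedar, so there is no Condorcet winner.

none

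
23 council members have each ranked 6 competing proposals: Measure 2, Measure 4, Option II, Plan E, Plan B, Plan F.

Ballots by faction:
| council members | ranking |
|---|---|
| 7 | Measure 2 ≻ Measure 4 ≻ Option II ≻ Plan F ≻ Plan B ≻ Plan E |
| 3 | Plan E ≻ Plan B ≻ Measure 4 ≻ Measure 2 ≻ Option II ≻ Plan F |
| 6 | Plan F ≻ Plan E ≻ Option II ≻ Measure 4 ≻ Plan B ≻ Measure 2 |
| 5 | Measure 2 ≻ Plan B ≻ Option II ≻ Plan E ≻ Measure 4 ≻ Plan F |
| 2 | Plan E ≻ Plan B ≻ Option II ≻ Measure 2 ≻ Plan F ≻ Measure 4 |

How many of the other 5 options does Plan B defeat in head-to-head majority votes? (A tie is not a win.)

1

Plan B against each rival (23 council members):
Plan B vs Measure 2: Plan B is ranked higher on 3+6+2 = 11 ballots, Measure 2 on 12. Measure 2 wins 12–11.
Plan B vs Measure 4: 10 to 13, Measure 4.
Plan B vs Option II: Option II wins 13–10.
Plan B vs Plan E: Plan B, 12–11.
Plan B vs Plan F: 3+5+2 = 10 for Plan B, 13 for Plan F — Plan F by 13–10.
Plan B beats Plan E; loses to Measure 2, Measure 4, Option II, Plan F — 1 pairwise win.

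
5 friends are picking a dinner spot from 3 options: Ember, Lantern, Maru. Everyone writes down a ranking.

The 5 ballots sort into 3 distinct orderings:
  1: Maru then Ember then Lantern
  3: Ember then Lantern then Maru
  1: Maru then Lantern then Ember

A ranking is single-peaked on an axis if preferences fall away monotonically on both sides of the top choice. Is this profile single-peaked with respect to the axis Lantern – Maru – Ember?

no

Axis positions: Lantern=1, Maru=2, Ember=3.
Faction 1 (peak Maru at position 2): ranking walks positions 2-3-1, expanding outward from the peak — single-peaked.
Faction 2: ranking walks positions 3-1-2; Lantern is ranked above Maru even though Maru lies between Lantern and the peak Ember on the axis — preferences dip and rise again. Not single-peaked.
Faction 3 (peak Maru at position 2): ranking walks positions 2-1-3, expanding outward from the peak — single-peaked.
Faction 2 violates single-peakedness, so the profile is not single-peaked on this axis.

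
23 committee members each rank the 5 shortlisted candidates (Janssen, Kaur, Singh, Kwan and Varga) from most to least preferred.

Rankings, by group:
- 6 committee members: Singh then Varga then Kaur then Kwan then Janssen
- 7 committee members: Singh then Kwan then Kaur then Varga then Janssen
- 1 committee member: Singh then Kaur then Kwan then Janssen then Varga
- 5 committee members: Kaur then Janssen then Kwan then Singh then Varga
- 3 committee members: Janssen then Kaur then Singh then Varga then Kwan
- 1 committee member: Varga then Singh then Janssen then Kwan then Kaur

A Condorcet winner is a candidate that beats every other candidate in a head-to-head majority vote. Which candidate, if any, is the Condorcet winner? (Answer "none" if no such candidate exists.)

Singh

Check each pair by majority over 23 ballots:
Janssen vs Kaur: Kaur, 19–4.
Janssen vs Singh: Singh wins 15–8.
Janssen vs Kwan: Kwan wins 14–9.
Janssen vs Varga: Varga, 14–9.
Kaur–Singh: Singh 15–8.
Kaur vs Kwan: Kaur wins 15–8.
Kaur vs Varga: Kaur wins 16–7.
Singh vs Kwan: Singh wins 18–5.
Singh vs Varga: Singh wins 22–1.
Kwan–Varga: Kwan 13–10.
Singh beats each of Janssen, Kaur, Kwan, Varga — Singh is the Condorcet winner.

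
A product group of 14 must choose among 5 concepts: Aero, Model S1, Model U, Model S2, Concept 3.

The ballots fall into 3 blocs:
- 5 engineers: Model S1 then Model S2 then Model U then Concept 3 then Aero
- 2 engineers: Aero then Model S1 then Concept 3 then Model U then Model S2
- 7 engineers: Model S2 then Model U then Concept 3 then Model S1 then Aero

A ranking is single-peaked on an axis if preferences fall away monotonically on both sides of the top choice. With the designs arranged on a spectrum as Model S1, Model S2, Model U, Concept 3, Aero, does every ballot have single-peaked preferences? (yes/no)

no

Axis positions: Model S1=1, Model S2=2, Model U=3, Concept 3=4, Aero=5.
Bloc 1 (peak Model S1 at position 1): ranking walks positions 1-2-3-4-5, expanding outward from the peak — single-peaked.
Bloc 2: ranking walks positions 5-1-4-3-2; Model S1 is ranked above Concept 3 even though Concept 3 lies between Model S1 and the peak Aero on the axis — preferences dip and rise again. Not single-peaked.
Bloc 3 (peak Model S2 at position 2): ranking walks positions 2-3-4-1-5, expanding outward from the peak — single-peaked.
Bloc 2 violates single-peakedness, so the profile is not single-peaked on this axis.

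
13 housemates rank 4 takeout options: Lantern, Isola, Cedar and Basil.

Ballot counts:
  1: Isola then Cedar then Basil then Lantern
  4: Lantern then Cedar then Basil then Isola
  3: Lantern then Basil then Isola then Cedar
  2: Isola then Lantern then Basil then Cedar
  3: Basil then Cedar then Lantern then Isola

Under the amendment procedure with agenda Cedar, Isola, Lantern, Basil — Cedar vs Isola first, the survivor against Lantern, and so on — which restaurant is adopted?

Round 1: Cedar vs Isola — 7–6, Cedar advances.
Round 2: Cedar vs Lantern — 4–9, Lantern advances.
Round 3: Lantern vs Basil — 9–4, Lantern advances.
Lantern survives the agenda.

Lantern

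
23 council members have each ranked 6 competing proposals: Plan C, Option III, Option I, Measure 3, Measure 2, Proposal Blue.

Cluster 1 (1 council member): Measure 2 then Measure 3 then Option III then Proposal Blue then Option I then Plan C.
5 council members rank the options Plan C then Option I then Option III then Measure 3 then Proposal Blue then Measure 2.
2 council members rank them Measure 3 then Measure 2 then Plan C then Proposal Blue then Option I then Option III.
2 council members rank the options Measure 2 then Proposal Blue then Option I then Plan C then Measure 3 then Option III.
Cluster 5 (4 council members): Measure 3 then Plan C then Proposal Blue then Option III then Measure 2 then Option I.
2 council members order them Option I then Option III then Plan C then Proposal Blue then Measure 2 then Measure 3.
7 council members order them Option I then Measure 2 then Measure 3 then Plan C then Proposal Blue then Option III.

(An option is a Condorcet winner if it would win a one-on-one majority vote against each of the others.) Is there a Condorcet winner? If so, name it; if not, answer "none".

Option I

Pairwise majorities:
Plan C–Option III: Plan C 20–3.
Plan C vs Option I: Option I, 12–11.
Plan C–Measure 3: Measure 3 14–9.
Plan C vs Measure 2: Measure 2, 12–11.
Plan C vs Proposal Blue: Plan C wins 20–3.
Option III–Option I: Option I 18–5.
Option III vs Measure 3: Measure 3 wins 16–7.
Option III vs Measure 2: Measure 2 wins 12–11.
Option III–Proposal Blue: Proposal Blue 15–8.
Option I vs Measure 3: Option I, 16–7.
Option I vs Measure 2: Option I wins 14–9.
Option I vs Proposal Blue: Option I wins 14–9.
Measure 3 vs Measure 2: Measure 2 wins 12–11.
Measure 3 vs Proposal Blue: Measure 3 wins 19–4.
Measure 2 vs Proposal Blue: Measure 2 wins 12–11.
Option I beats each of Plan C, Option III, Measure 3, Measure 2, Proposal Blue — Option I is the Condorcet winner.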